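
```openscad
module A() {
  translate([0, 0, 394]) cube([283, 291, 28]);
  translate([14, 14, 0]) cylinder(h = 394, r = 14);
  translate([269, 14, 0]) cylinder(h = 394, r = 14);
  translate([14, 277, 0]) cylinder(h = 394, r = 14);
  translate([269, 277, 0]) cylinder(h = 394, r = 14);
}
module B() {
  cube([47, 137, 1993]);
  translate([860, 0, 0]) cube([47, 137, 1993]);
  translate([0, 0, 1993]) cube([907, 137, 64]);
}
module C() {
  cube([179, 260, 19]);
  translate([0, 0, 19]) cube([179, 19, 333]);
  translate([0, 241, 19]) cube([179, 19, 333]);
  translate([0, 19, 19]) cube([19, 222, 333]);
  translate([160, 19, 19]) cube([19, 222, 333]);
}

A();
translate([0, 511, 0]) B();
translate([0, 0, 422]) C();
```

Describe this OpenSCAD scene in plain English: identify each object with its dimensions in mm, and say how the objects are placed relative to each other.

A is a four-legged stool. The seat is 283×291 mm, 28 mm thick, top at z = 422 mm. It stands on four round legs, each 28 mm in diameter, from z = 0 to the seat underside, each leg's axis is inset half a diameter from the nearest pair of seat edges (so the leg's bounding box is flush with the corner).

B is a door frame. The clear opening is 813 mm wide and 1993 mm high. Two 47 mm wide jambs, 137 mm deep, stand either side of the opening from the floor to the top of the opening. A 64 mm thick head sits across the top of both jambs, spanning the full outside width of the frame.

C is an open storage box with external size 179×260×352 mm and wall thickness 19 mm (the base is also 19 mm thick). The base covers the whole footprint; the four walls stand on the base, with the y-facing walls full-width and the x-facing walls fitting between their inner faces.

The door frame is on the floor beside the stool on its +y side. The open box is on top of the stool.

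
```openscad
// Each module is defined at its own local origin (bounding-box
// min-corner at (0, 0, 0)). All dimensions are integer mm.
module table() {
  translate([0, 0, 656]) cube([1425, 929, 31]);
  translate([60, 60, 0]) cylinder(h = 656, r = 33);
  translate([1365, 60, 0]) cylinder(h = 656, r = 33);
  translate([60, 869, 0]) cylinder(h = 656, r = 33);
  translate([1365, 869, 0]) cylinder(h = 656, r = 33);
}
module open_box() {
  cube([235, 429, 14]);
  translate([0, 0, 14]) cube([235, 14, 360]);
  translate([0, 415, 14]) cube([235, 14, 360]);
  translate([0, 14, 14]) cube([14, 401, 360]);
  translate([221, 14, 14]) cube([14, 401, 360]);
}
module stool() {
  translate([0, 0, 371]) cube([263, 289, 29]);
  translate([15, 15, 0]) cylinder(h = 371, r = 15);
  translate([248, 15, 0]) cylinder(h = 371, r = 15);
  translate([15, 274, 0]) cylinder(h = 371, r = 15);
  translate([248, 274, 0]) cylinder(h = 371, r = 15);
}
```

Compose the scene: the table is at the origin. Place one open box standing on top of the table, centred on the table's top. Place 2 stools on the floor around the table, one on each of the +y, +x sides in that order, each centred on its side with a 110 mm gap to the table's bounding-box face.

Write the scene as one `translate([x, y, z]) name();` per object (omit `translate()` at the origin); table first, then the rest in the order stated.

table();
translate([595, 250, 687]) open_box();
translate([581, 1039, 0]) stool();
translate([1535, 320, 0]) stool();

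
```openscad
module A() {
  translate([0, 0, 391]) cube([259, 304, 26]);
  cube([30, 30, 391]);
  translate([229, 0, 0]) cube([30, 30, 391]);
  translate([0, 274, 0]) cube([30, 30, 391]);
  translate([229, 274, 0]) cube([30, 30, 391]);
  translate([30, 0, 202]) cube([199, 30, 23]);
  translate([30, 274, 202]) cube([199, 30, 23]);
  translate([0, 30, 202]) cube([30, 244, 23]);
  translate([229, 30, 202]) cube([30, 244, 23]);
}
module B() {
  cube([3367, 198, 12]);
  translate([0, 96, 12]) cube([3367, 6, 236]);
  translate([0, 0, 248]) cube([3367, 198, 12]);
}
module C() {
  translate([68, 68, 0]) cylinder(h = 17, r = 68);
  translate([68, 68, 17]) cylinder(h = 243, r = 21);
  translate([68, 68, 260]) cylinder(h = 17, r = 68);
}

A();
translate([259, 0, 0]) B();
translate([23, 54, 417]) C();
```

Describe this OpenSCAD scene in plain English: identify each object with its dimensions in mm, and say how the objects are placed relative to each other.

A is a four-legged stool. The seat is a 259×304×26 mm slab whose top surface is at z = 417 mm; four square legs, each 30×30 mm in cross-section, run from the floor (z = 0) to the underside of the seat, each flush with a corner of the seat. Four stretchers, 30 mm wide and 23 mm tall, connect adjacent legs with their undersides at z = 202 mm, each running between the inner faces of the legs it joins and aligned with the legs' outer faces on the other axis.

B is an I-beam lying along x, 3367 mm long. Overall section height 260 mm. Two flanges 198 mm wide (y) and 12 mm thick, one on the floor and one at the top; a web 6 mm thick runs between them, centred on the flange width.

C is a spool: two coaxial disc flanges of radius 68 mm and thickness 17 mm, joined by a core cylinder of radius 21 mm and height 243 mm. The lower flange rests on z = 0 and the three cylinders share a vertical axis.

The I-beam is against the stool's +x side, with their −y faces flush. The spool is on top of the stool.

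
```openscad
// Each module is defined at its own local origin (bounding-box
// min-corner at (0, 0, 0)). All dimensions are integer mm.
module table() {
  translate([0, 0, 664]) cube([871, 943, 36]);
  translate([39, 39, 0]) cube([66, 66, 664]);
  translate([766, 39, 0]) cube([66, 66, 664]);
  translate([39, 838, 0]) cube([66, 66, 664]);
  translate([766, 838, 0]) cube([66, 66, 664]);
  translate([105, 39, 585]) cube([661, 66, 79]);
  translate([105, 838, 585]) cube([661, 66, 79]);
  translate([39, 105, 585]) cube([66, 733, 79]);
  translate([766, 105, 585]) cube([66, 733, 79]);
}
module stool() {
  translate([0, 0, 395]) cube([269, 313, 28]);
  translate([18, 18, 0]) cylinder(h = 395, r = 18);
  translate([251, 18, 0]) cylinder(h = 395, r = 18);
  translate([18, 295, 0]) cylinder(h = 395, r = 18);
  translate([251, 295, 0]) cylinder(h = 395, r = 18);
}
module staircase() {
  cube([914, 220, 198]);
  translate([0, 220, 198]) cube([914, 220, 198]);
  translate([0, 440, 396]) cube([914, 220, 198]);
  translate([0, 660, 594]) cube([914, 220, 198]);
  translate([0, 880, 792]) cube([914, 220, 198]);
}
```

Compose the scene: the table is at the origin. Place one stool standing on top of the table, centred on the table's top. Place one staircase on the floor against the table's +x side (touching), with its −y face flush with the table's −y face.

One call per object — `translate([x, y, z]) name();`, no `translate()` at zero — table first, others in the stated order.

table();
translate([301, 315, 700]) stool();
translate([871, 0, 0]) staircase();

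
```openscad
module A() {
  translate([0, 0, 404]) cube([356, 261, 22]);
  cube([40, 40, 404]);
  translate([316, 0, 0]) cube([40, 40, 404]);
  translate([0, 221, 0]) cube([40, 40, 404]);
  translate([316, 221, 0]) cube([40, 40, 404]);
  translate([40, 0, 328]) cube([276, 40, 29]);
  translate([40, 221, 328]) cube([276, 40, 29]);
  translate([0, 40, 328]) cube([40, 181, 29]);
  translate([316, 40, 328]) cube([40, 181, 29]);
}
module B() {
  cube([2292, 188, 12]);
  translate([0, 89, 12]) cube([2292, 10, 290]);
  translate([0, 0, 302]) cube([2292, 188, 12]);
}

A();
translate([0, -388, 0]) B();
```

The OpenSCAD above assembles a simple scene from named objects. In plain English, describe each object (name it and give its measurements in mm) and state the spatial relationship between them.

A is a four-legged stool. The seat is a 356×261×22 mm slab whose top surface is at z = 426 mm; four square legs, each 40×40 mm in cross-section, run from the floor (z = 0) to the underside of the seat, each flush with a corner of the seat. Four stretchers, 40 mm wide and 29 mm tall, connect adjacent legs with their undersides at z = 328 mm, each running between the inner faces of the legs it joins and aligned with the legs' outer faces on the other axis.

B is an I-beam lying along x, 2292 mm long. Overall section height 314 mm. Two flanges 188 mm wide (y) and 12 mm thick, one on the floor and one at the top; a web 10 mm thick runs between them, centred on the flange width.

The I-beam is on the floor beside the stool on its −y side.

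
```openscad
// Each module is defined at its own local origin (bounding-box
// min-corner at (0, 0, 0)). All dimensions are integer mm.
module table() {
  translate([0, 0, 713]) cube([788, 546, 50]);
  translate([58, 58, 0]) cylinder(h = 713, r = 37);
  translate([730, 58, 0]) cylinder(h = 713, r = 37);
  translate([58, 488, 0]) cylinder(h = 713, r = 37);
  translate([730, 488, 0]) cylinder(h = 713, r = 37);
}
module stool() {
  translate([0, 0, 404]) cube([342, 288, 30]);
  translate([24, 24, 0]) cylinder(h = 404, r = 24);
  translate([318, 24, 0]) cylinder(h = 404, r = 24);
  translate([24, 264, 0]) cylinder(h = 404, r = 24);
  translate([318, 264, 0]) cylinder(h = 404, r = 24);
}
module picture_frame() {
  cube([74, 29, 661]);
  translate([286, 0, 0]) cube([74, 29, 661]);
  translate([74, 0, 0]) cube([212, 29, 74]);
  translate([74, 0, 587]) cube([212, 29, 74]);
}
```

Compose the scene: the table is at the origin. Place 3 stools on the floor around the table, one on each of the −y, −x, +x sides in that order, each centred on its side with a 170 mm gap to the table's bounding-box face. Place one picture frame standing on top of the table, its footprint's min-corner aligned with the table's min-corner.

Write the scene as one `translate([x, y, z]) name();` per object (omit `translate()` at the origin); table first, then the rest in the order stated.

table();
translate([223, -458, 0]) stool();
translate([-512, 129, 0]) stool();
translate([958, 129, 0]) stool();
translate([0, 0, 763]) picture_frame();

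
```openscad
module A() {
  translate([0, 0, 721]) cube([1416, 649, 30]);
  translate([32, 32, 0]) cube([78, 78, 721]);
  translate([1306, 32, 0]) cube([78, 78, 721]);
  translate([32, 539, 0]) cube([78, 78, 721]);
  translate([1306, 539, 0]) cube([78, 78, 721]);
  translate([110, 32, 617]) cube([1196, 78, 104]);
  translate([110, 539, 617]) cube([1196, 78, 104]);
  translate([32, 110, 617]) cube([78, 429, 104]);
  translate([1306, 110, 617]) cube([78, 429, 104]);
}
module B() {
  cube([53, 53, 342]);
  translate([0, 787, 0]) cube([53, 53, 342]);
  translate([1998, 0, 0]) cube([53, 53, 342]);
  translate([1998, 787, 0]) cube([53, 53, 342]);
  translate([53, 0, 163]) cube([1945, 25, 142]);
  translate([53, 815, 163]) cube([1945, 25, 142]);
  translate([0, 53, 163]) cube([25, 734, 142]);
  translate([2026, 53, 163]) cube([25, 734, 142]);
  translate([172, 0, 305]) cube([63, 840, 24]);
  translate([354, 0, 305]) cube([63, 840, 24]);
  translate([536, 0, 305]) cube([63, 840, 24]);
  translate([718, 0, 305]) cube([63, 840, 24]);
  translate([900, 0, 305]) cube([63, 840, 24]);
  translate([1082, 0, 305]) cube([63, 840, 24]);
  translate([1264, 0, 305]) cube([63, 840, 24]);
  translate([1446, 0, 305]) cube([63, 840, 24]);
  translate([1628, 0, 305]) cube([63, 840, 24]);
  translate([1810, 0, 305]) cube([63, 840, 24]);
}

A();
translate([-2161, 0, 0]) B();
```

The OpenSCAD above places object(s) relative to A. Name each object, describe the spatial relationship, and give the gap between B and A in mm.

A is a table. B is a bed frame. The bed frame is on the floor beside the table on its −x side. The gap between the bed frame and the table is 110 mm.

The bed frame's nearest face is 110 mm from the table's −x face.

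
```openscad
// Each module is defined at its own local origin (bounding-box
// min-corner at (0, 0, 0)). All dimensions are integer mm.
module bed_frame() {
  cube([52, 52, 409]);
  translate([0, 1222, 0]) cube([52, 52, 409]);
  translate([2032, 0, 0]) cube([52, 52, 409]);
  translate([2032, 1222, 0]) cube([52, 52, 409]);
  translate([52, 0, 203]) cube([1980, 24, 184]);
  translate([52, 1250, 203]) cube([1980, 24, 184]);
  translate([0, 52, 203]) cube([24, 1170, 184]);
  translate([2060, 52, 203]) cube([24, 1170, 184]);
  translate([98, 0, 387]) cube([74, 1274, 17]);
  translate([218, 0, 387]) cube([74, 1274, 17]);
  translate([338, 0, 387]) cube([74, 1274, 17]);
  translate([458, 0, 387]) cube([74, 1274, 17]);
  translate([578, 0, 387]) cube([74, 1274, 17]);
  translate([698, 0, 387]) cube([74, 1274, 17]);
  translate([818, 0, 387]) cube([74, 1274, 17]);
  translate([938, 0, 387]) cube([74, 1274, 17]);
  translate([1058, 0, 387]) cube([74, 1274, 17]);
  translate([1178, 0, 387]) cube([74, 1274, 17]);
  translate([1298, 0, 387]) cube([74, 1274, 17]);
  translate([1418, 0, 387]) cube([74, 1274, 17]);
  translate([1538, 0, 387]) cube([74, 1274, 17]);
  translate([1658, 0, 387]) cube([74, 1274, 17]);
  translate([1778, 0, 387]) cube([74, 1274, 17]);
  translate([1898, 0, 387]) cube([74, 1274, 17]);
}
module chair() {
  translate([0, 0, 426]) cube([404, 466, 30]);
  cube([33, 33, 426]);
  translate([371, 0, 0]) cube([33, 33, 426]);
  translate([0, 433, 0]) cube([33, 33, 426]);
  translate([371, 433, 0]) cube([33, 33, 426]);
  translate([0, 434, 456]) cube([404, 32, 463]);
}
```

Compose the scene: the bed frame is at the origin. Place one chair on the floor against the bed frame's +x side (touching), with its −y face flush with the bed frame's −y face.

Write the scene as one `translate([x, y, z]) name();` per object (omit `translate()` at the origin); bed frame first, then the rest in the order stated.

bed_frame();
translate([2084, 0, 0]) chair();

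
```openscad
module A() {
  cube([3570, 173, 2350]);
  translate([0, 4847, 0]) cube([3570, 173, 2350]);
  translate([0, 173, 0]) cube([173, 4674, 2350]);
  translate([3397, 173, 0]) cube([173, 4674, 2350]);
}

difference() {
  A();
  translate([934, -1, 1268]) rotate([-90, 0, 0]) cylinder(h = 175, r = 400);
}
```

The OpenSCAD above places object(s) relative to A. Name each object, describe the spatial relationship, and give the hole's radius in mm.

The subtracted cylinder has r = 400 mm.

A is a house frame. The house frame has a circular hole through its front wall. The hole's radius is 400 mm.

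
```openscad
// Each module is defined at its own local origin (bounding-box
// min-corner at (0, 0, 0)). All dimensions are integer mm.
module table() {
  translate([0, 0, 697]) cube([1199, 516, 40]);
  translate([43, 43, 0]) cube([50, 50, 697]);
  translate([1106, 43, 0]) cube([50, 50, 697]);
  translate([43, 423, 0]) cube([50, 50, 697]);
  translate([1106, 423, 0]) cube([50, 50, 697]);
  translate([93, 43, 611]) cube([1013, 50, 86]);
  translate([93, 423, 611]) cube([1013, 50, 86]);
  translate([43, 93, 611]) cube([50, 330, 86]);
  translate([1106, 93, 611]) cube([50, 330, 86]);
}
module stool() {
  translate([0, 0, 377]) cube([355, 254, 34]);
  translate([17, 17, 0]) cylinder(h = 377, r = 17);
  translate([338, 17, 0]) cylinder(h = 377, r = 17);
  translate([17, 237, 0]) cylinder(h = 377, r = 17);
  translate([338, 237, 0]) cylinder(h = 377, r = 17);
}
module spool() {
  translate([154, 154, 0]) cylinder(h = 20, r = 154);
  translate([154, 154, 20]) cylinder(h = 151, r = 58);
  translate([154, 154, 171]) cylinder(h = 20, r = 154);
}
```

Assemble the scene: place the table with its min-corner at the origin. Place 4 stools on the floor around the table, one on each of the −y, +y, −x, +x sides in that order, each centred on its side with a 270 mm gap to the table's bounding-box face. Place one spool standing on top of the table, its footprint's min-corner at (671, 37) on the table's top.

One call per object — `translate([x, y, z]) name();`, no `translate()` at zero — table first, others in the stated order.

table();
translate([422, -524, 0]) stool();
translate([422, 786, 0]) stool();
translate([-625, 131, 0]) stool();
translate([1469, 131, 0]) stool();
translate([671, 37, 737]) spool();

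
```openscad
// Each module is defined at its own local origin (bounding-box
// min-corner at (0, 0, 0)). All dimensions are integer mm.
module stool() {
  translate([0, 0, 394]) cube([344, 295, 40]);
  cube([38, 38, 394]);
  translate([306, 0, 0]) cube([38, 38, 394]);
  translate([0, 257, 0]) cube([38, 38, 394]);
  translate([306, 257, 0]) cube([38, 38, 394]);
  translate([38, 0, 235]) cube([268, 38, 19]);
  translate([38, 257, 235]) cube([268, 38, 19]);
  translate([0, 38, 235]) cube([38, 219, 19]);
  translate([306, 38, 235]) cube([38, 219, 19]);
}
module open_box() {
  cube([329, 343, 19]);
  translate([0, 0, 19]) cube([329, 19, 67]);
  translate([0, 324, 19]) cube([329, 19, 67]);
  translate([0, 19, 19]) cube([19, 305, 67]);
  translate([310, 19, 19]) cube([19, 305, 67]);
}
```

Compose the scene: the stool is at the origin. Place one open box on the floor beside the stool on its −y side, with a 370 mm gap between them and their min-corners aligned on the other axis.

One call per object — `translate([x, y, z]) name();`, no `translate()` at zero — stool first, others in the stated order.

stool();
translate([0, -713, 0]) open_box();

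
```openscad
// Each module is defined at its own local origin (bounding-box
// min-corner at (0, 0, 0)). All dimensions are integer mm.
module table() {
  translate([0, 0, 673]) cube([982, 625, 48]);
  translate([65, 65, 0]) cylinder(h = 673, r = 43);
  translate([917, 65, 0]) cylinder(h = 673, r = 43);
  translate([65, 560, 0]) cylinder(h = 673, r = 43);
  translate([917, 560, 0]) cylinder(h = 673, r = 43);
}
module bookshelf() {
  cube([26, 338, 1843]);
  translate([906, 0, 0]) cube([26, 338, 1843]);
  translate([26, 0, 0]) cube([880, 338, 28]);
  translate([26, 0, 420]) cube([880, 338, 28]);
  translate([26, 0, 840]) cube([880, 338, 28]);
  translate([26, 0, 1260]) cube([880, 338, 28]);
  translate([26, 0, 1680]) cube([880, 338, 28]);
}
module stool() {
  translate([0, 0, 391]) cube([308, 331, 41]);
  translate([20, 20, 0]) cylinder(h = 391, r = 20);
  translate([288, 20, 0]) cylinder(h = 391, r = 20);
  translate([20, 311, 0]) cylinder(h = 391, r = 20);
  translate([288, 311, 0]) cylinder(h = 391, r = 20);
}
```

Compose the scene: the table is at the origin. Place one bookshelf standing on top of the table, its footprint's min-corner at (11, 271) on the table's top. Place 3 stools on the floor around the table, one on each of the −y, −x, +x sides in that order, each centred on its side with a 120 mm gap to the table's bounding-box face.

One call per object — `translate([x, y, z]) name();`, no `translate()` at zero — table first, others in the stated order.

table();
translate([11, 271, 721]) bookshelf();
translate([337, -451, 0]) stool();
translate([-428, 147, 0]) stool();
translate([1102, 147, 0]) stool();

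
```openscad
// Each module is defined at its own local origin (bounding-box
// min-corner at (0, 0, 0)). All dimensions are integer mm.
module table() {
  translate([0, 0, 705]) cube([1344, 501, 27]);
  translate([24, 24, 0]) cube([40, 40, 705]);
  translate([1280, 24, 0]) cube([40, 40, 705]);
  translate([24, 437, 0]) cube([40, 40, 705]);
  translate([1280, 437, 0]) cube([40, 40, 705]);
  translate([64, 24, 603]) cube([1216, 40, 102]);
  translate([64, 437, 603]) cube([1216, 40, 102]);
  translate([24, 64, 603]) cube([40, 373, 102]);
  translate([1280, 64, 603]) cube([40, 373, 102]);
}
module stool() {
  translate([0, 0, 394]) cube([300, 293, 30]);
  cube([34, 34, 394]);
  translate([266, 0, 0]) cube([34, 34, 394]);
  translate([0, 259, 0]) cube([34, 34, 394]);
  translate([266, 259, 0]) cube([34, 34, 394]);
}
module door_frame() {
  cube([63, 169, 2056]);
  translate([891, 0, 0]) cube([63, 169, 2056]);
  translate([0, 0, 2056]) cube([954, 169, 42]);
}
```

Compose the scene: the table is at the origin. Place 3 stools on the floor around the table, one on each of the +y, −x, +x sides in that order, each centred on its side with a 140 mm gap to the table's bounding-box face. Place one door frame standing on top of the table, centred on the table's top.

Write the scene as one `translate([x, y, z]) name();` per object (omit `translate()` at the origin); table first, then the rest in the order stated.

table();
translate([522, 641, 0]) stool();
translate([-440, 104, 0]) stool();
translate([1484, 104, 0]) stool();
translate([195, 166, 732]) door_frame();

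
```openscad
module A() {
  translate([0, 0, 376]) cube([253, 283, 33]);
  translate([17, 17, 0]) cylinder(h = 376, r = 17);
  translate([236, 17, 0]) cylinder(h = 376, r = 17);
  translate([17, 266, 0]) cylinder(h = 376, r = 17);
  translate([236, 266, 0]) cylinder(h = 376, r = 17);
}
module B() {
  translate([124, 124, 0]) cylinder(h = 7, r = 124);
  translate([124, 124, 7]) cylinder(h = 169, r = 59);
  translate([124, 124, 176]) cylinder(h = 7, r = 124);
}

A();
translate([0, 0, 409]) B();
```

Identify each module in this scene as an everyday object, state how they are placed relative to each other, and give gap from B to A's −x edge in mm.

A is a stool. B is a spool. The spool is on top of the stool. The gap from the spool to the stool's −x edge is 0 mm.

The spool's min-x is at 0; the stool's min-x is 0; gap = 0 mm.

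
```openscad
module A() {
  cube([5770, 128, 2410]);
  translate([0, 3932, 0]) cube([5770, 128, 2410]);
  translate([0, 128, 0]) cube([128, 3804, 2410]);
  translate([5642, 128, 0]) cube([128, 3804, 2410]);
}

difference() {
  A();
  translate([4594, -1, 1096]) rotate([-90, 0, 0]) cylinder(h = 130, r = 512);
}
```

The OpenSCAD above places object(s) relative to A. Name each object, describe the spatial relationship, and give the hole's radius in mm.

The subtracted cylinder has r = 512 mm.

A is a house frame. The house frame has a circular hole through its front wall. The hole's radius is 512 mm.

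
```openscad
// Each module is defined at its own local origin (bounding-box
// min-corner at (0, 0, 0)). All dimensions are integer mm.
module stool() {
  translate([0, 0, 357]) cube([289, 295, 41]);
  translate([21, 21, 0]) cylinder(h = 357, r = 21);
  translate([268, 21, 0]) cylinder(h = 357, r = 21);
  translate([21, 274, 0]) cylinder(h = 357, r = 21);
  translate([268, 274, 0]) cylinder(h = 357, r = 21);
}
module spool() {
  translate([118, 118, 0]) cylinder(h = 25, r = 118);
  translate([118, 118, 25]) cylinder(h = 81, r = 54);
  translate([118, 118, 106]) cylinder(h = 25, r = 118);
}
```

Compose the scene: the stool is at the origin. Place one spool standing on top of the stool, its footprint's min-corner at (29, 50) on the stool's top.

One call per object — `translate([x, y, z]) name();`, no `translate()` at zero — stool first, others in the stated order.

stool();
translate([29, 50, 398]) spool();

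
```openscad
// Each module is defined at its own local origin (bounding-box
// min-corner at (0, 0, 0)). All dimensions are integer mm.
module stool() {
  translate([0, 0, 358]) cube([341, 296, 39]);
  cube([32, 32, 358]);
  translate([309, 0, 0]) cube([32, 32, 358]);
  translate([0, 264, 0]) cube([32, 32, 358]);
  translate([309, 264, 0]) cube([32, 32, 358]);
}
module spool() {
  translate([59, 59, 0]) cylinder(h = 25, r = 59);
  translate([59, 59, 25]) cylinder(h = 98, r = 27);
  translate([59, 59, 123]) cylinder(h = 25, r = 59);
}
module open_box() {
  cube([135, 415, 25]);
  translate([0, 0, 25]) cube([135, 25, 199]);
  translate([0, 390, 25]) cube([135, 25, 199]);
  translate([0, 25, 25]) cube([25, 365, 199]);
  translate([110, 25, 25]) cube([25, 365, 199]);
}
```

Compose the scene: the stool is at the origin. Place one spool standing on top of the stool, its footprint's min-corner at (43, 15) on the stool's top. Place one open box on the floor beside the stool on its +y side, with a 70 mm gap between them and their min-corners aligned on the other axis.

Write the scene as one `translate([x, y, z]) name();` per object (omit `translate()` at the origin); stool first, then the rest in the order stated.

stool();
translate([43, 15, 397]) spool();
translate([0, 366, 0]) open_box();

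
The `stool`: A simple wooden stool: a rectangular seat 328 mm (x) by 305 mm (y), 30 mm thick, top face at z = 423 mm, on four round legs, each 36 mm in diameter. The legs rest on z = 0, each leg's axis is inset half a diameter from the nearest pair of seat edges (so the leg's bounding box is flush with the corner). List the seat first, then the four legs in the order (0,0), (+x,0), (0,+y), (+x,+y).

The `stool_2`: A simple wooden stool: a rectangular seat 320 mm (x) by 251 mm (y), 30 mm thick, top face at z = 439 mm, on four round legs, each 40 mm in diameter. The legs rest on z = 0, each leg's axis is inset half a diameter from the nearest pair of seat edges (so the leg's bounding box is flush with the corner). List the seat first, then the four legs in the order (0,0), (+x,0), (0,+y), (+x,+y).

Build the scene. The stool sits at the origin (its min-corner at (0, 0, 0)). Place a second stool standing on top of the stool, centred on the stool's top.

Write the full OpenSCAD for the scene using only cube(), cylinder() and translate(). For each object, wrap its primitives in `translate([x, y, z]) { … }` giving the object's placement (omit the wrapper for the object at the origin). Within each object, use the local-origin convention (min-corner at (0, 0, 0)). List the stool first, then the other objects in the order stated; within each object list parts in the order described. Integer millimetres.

translate([0, 0, 393]) cube([328, 305, 30]);
translate([18, 18, 0]) cylinder(h = 393, r = 18);
translate([310, 18, 0]) cylinder(h = 393, r = 18);
translate([18, 287, 0]) cylinder(h = 393, r = 18);
translate([310, 287, 0]) cylinder(h = 393, r = 18);
translate([4, 27, 423]) {
  translate([0, 0, 409]) cube([320, 251, 30]);
  translate([20, 20, 0]) cylinder(h = 409, r = 20);
  translate([300, 20, 0]) cylinder(h = 409, r = 20);
  translate([20, 231, 0]) cylinder(h = 409, r = 20);
  translate([300, 231, 0]) cylinder(h = 409, r = 20);
}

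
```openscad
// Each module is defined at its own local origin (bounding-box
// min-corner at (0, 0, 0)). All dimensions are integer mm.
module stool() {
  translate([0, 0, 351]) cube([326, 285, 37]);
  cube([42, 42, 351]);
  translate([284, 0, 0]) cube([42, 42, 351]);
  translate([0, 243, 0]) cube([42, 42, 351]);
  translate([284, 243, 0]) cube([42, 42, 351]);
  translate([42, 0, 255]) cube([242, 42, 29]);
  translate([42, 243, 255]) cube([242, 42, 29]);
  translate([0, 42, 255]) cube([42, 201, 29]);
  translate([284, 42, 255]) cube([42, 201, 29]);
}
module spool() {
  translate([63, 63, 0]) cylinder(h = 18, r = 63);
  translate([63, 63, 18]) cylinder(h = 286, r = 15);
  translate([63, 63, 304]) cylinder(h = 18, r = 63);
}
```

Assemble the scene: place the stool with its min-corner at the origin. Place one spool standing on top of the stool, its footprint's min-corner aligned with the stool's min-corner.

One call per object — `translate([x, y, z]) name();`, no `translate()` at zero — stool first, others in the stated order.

stool();
translate([0, 0, 388]) spool();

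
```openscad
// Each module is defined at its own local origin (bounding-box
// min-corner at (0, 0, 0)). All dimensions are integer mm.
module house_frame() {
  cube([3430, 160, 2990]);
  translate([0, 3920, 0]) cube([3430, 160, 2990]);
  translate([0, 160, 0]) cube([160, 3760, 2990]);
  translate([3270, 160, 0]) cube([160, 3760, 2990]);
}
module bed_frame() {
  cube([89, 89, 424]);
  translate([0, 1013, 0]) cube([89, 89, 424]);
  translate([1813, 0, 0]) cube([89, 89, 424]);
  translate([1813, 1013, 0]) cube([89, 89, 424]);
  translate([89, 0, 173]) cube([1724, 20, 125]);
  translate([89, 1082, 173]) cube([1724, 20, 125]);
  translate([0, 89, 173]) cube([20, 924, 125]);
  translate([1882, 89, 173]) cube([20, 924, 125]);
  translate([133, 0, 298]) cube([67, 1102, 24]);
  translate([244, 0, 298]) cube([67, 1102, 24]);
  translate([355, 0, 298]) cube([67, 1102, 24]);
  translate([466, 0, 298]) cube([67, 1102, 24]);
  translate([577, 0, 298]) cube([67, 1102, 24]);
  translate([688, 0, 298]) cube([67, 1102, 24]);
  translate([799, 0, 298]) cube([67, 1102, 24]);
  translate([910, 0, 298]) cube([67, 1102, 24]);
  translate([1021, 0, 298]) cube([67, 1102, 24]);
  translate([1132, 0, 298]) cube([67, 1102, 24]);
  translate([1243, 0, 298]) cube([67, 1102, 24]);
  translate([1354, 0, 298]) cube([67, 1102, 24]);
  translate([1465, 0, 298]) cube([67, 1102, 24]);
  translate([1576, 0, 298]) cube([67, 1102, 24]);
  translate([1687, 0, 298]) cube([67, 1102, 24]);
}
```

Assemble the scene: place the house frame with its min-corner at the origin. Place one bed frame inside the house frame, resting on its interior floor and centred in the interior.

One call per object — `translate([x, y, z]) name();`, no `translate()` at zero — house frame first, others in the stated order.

house_frame();
translate([764, 1489, 0]) bed_frame();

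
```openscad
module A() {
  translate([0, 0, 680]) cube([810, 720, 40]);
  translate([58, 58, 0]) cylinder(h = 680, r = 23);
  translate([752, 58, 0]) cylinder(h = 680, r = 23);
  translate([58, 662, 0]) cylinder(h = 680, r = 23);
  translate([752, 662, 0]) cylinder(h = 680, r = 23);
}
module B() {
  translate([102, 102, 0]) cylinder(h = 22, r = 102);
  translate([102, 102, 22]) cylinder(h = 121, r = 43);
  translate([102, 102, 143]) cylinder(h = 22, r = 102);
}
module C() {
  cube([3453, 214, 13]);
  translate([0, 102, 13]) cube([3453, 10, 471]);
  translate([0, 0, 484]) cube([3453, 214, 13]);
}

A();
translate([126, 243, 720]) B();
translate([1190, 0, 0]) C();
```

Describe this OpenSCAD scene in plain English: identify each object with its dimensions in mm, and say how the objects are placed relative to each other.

A is a rectangular dining table. The top is 810×720×40 mm with its upper surface at z = 720 mm. It stands on four round legs of 46 mm diameter, each leg's bounding box inset 35 mm from the nearest pair of top edges, running from the floor to the underside of the top.

B is a spool: two coaxial disc flanges of radius 102 mm and thickness 22 mm, joined by a core cylinder of radius 43 mm and height 121 mm. The lower flange rests on z = 0 and the three cylinders share a vertical axis.

C is an I-beam lying along x, 3453 mm long. Overall section height 497 mm. Two flanges 214 mm wide (y) and 13 mm thick, one on the floor and one at the top; a web 10 mm thick runs between them, centred on the flange width.

The spool is on top of the table. The I-beam is on the floor beside the table on its +x side.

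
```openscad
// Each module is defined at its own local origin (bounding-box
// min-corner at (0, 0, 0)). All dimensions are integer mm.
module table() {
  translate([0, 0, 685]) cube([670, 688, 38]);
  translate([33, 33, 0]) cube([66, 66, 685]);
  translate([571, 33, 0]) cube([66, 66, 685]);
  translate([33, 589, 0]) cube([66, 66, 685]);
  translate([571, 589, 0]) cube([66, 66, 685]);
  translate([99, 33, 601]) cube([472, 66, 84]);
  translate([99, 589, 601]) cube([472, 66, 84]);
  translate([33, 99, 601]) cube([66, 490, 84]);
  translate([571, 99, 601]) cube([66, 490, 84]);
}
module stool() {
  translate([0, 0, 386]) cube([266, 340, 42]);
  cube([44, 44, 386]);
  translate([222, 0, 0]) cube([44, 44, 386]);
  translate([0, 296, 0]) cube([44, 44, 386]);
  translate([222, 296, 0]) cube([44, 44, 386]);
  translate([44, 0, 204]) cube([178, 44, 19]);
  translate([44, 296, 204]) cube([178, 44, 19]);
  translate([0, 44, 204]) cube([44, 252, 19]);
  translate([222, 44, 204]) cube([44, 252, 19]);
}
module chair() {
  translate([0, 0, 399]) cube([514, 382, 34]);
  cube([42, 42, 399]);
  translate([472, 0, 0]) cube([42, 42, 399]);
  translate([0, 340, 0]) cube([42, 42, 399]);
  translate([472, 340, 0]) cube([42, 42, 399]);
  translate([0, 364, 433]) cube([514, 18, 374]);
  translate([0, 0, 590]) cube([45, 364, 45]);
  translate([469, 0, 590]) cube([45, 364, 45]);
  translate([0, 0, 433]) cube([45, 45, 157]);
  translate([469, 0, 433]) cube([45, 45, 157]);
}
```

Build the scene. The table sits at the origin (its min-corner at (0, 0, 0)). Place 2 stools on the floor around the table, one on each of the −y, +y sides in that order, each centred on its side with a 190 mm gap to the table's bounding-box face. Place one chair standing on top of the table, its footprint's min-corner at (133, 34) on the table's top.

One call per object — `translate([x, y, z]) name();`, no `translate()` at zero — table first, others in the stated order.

table();
translate([202, -530, 0]) stool();
translate([202, 878, 0]) stool();
translate([133, 34, 723]) chair();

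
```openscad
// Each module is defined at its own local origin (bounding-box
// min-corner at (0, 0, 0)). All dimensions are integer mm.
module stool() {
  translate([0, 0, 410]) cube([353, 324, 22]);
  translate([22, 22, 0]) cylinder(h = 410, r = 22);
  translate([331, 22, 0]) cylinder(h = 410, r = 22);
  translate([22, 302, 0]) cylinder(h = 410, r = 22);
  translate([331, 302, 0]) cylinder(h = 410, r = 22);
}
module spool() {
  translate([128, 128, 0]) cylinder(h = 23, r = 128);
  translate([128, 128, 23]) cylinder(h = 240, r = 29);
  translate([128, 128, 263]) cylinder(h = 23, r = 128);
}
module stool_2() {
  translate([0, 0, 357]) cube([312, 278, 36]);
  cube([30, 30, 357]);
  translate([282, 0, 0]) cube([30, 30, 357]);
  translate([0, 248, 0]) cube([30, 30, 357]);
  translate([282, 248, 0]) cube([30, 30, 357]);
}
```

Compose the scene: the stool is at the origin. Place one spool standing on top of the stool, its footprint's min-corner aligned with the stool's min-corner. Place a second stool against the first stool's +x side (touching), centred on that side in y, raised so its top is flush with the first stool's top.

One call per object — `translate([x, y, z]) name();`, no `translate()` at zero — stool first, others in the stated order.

stool();
translate([0, 0, 432]) spool();
translate([353, 23, 39]) stool_2();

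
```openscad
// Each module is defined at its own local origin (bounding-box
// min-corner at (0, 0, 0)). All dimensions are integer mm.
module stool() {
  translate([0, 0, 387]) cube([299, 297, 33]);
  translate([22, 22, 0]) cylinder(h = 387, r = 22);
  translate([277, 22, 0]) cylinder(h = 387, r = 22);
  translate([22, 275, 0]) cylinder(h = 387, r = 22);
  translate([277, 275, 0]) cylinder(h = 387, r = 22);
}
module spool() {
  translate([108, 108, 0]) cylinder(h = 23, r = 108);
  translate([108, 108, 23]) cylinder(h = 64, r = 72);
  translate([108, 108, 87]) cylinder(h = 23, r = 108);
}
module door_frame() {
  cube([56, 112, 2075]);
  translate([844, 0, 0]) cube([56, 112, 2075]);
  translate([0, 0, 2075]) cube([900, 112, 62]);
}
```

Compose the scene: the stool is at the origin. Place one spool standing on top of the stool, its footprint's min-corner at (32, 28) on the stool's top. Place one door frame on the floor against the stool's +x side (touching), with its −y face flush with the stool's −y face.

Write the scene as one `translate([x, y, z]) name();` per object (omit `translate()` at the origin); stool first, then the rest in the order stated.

stool();
translate([32, 28, 420]) spool();
translate([299, 0, 0]) door_frame();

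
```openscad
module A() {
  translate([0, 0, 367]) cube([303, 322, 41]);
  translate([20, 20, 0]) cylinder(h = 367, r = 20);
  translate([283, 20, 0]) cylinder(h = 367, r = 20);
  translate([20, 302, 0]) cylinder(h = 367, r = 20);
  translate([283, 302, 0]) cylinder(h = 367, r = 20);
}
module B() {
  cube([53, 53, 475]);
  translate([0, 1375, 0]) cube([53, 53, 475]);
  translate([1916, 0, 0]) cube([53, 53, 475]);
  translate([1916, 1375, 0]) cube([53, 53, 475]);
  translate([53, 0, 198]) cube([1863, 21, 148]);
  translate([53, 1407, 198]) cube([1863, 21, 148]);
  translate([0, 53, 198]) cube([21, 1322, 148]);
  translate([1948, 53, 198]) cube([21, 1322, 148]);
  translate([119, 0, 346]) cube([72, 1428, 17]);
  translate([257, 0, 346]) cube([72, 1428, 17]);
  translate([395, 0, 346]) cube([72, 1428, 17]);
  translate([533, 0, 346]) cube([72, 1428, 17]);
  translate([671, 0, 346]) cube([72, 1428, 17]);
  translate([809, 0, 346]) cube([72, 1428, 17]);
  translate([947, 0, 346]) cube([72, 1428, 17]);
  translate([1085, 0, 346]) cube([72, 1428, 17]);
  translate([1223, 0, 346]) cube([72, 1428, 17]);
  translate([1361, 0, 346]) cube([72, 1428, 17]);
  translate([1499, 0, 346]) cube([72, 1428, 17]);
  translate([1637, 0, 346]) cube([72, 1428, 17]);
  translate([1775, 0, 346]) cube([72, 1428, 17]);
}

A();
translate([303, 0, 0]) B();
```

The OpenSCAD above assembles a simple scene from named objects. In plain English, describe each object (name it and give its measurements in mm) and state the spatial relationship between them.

A is a simple wooden stool: a rectangular seat 303 mm (x) by 322 mm (y), 41 mm thick, top face at z = 408 mm, on four round legs, each 40 mm in diameter. The legs rest on z = 0, each leg's axis is inset half a diameter from the nearest pair of seat edges (so the leg's bounding box is flush with the corner).

B is a bed frame 1969 mm long (x) by 1428 mm wide (y). Four 53×53 mm corner posts, 475 mm tall, at the corners of the footprint. Four rails of 21 mm thickness and 148 mm height run between adjacent posts with their undersides at z = 198 mm, their outer faces flush with the outside of the frame (the two x-running rails run between the posts' inner faces; the two y-running rails run between the posts' inner faces). 13 slats, each 72 mm wide (x) and 17 mm thick, lie across the top of the two x-running rails, running the full 1428 mm width of the frame in y; the slats are evenly spaced along x between the inner faces of the end posts with equal gaps (rounded down to the nearest mm) at the −x end and between each pair — any rounding remainder accumulates at the +x end.

The bed frame is against the stool's +x side, with their −y faces flush.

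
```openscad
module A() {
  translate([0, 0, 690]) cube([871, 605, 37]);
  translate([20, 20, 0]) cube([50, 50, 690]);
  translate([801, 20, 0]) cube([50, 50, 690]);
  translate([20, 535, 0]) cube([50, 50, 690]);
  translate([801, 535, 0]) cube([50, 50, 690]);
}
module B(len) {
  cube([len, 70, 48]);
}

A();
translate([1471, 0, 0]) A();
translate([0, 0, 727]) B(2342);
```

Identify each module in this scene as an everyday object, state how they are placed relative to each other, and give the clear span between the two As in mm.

Second table starts at x = 1471; first ends at x = 871; clear span = 1471 − 871 = 600 mm.

A is a table. B is a beam. A beam spans the tops of two tables. The clear span between the two tables is 600 mm.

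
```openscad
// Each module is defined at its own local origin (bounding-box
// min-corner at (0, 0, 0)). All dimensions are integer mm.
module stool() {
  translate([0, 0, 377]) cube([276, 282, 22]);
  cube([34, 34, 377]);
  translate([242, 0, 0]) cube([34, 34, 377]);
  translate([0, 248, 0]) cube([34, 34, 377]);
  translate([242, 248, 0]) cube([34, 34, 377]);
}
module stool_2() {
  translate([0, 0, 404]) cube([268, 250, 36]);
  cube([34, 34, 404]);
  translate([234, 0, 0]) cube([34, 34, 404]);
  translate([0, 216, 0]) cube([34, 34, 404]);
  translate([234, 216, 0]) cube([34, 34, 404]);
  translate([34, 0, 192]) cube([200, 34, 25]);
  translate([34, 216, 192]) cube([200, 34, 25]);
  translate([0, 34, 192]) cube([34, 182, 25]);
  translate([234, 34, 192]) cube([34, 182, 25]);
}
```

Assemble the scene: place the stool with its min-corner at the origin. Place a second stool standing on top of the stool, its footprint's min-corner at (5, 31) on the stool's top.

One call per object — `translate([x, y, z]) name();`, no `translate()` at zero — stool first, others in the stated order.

stool();
translate([5, 31, 399]) stool_2();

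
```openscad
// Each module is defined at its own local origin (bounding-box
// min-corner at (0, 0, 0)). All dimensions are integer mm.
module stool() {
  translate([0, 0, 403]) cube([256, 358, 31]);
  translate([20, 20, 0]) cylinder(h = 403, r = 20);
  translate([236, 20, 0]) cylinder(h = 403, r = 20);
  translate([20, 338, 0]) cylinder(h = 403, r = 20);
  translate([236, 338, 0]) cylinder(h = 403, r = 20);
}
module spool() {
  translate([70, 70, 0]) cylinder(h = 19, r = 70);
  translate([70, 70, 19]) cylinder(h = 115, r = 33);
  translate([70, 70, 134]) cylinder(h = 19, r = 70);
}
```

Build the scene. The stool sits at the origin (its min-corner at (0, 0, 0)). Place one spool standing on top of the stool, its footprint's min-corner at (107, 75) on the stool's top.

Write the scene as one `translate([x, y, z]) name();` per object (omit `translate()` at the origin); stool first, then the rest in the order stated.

stool();
translate([107, 75, 434]) spool();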